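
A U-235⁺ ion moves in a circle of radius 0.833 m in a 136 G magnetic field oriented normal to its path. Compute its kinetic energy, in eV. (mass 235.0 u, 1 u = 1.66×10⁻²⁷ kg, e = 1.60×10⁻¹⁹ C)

v = qBr/m = (1×1.60×10^-19)(0.0136)(0.833) / (3.90×10^-25) = 4650 m/s.
K = ½mv² = 0.5·(3.90×10^-25)·(4650)² = 4.21×10^-18 J = 26.3 eV.

K ≈ 26.3 eV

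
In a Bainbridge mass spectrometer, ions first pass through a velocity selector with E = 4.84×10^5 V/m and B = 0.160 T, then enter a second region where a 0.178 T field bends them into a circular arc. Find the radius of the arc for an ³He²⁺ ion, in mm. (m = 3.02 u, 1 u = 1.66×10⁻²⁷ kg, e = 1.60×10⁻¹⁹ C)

r ≈ 266 mm

The selector passes v = E/B = 4.84×10^5/0.160 = 3.02×10^6 m/s.
In the deflection region, r = mv/(qB₂) = (5.01×10^-27)(3.02×10^6) / [(2×1.60×10^-19)(0.178)] = 0.266 m.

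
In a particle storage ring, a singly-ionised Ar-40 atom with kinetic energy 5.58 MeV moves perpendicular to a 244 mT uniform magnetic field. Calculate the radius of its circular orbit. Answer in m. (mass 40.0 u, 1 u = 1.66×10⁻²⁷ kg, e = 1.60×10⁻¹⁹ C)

r ≈ 8.82 m

Convert the energy: K = 5.58 MeV = 8.93×10^-13 J.
v = √(2K/m) = √(2·8.93×10^-13/6.64×10^-26) = 5.19×10^6 m/s.
r = mv/(qB) = (6.64×10^-26)(5.19×10^6) / [(1×1.60×10^-19)(0.244)] = 8.82 m.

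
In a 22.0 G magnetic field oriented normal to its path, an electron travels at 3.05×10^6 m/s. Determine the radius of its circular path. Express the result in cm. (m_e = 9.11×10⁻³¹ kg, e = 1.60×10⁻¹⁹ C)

r ≈ 0.789 cm

The magnetic force provides the centripetal force: qvB = mv²/r, so r = mv/(qB).
r = (9.11×10^-31 kg)(3.05×10^6 m/s) / [(1×1.60×10^-19 C)(2.20×10^-3 T)] = 7.89×10^-3 m.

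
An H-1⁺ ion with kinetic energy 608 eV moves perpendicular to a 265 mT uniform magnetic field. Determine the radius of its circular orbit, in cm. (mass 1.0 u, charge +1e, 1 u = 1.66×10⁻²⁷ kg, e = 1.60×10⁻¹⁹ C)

Convert the energy: K = 608 eV = 9.73×10^-17 J.
v = √(2K/m) = √(2·9.73×10^-17/1.66×10^-27) = 3.42×10^5 m/s.
r = mv/(qB) = (1.66×10^-27)(3.42×10^5) / [(1×1.60×10^-19)(0.265)] = 0.0134 m.

r ≈ 1.34 cm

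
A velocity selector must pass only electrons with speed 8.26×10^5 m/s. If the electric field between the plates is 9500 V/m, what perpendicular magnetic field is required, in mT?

B ≈ 11.5 mT

qE = qvB ⇒ B = E/v = (9500) / (8.26×10^5) = 0.0115 T.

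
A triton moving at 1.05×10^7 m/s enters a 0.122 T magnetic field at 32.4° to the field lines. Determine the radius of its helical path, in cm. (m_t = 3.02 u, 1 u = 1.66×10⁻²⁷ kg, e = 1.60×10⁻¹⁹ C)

Only the perpendicular component v⊥ = v sin32.4° = 5.63×10^6 m/s is bent by the field.
r = m v⊥ /(qB) = (5.01×10^-27)(5.63×10^6) / [(1×1.60×10^-19)(0.122)] = 1.44 m.

r ≈ 144 cm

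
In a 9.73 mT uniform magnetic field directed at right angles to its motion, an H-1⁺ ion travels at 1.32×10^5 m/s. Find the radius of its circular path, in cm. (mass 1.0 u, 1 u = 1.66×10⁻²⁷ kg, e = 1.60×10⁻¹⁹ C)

r ≈ 14.1 cm

The magnetic force provides the centripetal force: qvB = mv²/r, so r = mv/(qB).
r = (1.66×10^-27 kg)(1.32×10^5 m/s) / [(1×1.60×10^-19 C)(9.73×10^-3 T)] = 0.141 m.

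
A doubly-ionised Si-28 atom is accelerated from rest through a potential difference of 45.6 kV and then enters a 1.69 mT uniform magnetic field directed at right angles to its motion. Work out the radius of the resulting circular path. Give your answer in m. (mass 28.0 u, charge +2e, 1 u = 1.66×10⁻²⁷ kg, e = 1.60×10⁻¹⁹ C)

The kinetic energy gained is K = qV = (2×1.60×10^-19)(4.56×10^4) = 1.46×10^-14 J.
v = √(2K/m) = 7.92×10^5 m/s.
r = mv/(qB) = (4.65×10^-26)(7.92×10^5) / [(2×1.60×10^-19)(1.69×10^-3)] = 68.1 m.

r ≈ 68.1 m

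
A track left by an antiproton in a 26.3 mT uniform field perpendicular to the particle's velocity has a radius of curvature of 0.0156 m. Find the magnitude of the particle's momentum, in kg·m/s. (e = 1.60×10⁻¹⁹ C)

p ≈ 6.56×10^-23 kg·m/s

Since qvB = mv²/r, the momentum p = mv = qBr.
p = (1×1.60×10^-19)(0.0263)(0.0156) = 6.56×10^-23 kg·m/s.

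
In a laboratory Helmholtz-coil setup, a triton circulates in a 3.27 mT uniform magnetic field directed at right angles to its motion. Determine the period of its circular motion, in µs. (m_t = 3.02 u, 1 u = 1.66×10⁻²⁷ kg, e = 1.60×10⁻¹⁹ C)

The cyclotron period is independent of speed: T = 2πm/(qB).
T = 2π(5.01×10^-27) / [(1×1.60×10^-19)(3.27×10^-3)] = 6.02×10^-5 s.

T ≈ 60.2 µs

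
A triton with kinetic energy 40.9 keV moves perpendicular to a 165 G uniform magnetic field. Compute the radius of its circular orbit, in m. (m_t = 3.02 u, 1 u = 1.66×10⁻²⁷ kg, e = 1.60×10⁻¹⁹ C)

Convert the energy: K = 40.9 keV = 6.54×10^-15 J.
v = √(2K/m) = √(2·6.54×10^-15/5.01×10^-27) = 1.62×10^6 m/s.
r = mv/(qB) = (5.01×10^-27)(1.62×10^6) / [(1×1.60×10^-19)(0.0165)] = 3.07 m.

r ≈ 3.07 m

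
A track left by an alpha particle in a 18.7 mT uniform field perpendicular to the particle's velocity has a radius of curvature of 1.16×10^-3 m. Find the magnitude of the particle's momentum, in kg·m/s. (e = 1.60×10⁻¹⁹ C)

p ≈ 6.94×10^-24 kg·m/s

Since qvB = mv²/r, the momentum p = mv = qBr.
p = (2×1.60×10^-19)(0.0187)(1.16×10^-3) = 6.94×10^-24 kg·m/s.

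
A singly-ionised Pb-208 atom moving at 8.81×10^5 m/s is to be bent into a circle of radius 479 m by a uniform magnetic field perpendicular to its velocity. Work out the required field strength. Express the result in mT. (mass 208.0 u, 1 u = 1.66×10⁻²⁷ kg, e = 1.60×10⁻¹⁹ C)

B ≈ 3.97 mT

qvB = mv²/r gives B = mv/(qr).
B = (3.45×10^-25)(8.81×10^5) / [(1×1.60×10^-19)(479)] = 3.97×10^-3 T.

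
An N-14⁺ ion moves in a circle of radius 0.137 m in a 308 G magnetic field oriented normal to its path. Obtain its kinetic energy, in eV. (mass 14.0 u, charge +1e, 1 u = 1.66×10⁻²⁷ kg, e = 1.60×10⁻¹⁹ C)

K ≈ 61.3 eV

v = qBr/m = (1×1.60×10^-19)(0.0308)(0.137) / (2.32×10^-26) = 2.91×10^4 m/s.
K = ½mv² = 0.5·(2.32×10^-26)·(2.91×10^4)² = 9.81×10^-18 J = 61.3 eV.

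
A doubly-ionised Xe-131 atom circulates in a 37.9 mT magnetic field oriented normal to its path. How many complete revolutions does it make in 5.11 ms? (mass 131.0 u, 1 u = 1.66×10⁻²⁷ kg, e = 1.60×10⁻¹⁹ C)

T = 2πm/(qB) = 2π(2.1746×10^-25) / [(2×1.60×10^-19)(0.0379)] = 1.1266×10^-4 s.
N = t/T = 5.11×10^-3 / 1.1266×10^-4 ≈ 45.36, so 45 complete revolutions.

N = 45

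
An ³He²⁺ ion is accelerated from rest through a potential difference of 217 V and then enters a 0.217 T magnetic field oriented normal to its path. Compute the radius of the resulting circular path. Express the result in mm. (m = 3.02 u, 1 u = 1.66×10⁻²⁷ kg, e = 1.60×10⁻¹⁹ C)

r ≈ 12.0 mm

The kinetic energy gained is K = qV = (2×1.60×10^-19)(217) = 6.94×10^-17 J.
v = √(2K/m) = 1.66×10^5 m/s.
r = mv/(qB) = (5.01×10^-27)(1.66×10^5) / [(2×1.60×10^-19)(0.217)] = 0.0120 m.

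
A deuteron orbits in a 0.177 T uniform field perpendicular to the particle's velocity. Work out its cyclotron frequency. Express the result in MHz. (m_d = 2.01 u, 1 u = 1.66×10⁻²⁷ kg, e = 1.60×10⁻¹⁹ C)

f = qB/(2πm) = (1×1.60×10^-19)(0.177) / [2π(3.34×10^-27)] = 1.35×10^6 Hz.

f ≈ 1.35 MHz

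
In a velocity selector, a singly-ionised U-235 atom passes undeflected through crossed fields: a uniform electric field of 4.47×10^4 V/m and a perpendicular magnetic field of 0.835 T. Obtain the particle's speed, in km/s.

For zero net force, qE = qvB, so v = E/B.
v = (4.47×10^4) / (0.835) = 5.35×10^4 m/s.

v ≈ 53.5 km/s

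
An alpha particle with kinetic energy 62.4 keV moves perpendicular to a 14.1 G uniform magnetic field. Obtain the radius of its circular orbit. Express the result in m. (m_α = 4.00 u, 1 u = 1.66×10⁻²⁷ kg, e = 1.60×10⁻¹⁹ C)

r ≈ 25.5 m

Convert the energy: K = 62.4 keV = 9.98×10^-15 J.
v = √(2K/m) = √(2·9.98×10^-15/6.64×10^-27) = 1.73×10^6 m/s.
r = mv/(qB) = (6.64×10^-27)(1.73×10^6) / [(2×1.60×10^-19)(1.41×10^-3)] = 25.5 m.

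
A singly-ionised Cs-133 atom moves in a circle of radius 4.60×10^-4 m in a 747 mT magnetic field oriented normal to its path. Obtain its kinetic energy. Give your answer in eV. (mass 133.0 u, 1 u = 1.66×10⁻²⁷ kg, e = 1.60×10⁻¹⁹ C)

K ≈ 0.0428 eV

v = qBr/m = (1×1.60×10^-19)(0.747)(4.60×10^-4) / (2.21×10^-25) = 249 m/s.
K = ½mv² = 0.5·(2.21×10^-25)·(249)² = 6.85×10^-21 J = 0.0428 eV.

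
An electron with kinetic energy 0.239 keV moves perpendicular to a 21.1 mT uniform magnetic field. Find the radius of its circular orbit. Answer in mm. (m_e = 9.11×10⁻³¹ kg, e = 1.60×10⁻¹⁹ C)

Convert the energy: K = 0.239 keV = 3.82×10^-17 J.
v = √(2K/m) = √(2·3.82×10^-17/9.11×10^-31) = 9.16×10^6 m/s.
r = mv/(qB) = (9.11×10^-31)(9.16×10^6) / [(1×1.60×10^-19)(0.0211)] = 2.47×10^-3 m.

r ≈ 2.47 mm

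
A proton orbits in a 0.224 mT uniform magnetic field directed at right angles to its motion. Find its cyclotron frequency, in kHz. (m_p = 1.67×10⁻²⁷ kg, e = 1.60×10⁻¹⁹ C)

f = qB/(2πm) = (1×1.60×10^-19)(2.24×10^-4) / [2π(1.67×10^-27)] = 3420 Hz.

f ≈ 3.42 kHz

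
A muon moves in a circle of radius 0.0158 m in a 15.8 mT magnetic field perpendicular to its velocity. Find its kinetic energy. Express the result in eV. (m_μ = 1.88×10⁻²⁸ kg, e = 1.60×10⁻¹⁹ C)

v = qBr/m = (1×1.60×10^-19)(0.0158)(0.0158) / (1.88×10^-28) = 2.12×10^5 m/s.
K = ½mv² = 0.5·(1.88×10^-28)·(2.12×10^5)² = 4.24×10^-18 J = 26.5 eV.

K ≈ 26.5 eV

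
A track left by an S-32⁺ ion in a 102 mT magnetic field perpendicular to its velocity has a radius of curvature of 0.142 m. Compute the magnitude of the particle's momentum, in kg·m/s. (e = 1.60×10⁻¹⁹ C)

p ≈ 2.32×10^-21 kg·m/s

Since qvB = mv²/r, the momentum p = mv = qBr.
p = (1×1.60×10^-19)(0.102)(0.142) = 2.32×10^-21 kg·m/s.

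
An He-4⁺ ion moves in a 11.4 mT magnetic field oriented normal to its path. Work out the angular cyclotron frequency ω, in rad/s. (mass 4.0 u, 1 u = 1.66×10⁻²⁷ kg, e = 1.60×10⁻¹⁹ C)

ω ≈ 2.75×10^5 rad/s

ω = qB/m = (1×1.60×10^-19)(0.0114) / (6.64×10^-27) = 2.75×10^5 rad/s.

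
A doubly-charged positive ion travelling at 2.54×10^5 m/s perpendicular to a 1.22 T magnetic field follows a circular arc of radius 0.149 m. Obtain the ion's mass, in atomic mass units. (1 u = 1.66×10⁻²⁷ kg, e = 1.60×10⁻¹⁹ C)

m ≈ 138 u

qvB = mv²/r ⇒ m = qBr/v.
m = (2×1.60×10^-19)(1.22)(0.149) / (2.54×10^5) = 2.29×10^-25 kg = 138 u.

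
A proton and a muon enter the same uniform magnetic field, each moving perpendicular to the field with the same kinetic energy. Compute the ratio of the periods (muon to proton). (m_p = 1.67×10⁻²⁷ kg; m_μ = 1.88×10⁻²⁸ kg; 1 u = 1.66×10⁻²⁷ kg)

T = 2πm/(qB) is independent of speed, so T₂/T₁ = (m₂/q₂)/(m₁/q₁).
T_{muon}/T_{proton} = (1.88×10^-28/1e) / (1.67×10^-27/1e) = 0.113.

ratio ≈ 0.113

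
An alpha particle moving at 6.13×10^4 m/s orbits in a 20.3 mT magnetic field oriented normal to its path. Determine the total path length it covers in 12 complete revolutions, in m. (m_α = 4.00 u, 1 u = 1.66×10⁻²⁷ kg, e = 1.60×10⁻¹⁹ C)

r = mv/(qB) = 0.0627 m, so one revolution covers 2πr = 0.394 m.
In 12 revolutions: L = 12·2πr = 4.72 m.

L ≈ 4.72 m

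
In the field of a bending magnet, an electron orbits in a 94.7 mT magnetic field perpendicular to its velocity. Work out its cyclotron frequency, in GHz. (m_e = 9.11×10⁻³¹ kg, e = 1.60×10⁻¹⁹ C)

f = qB/(2πm) = (1×1.60×10^-19)(0.0947) / [2π(9.11×10^-31)] = 2.65×10^9 Hz.

f ≈ 2.65 GHz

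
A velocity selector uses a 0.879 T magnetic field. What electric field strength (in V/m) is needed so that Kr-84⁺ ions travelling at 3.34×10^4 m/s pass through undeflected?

E ≈ 2.94×10^4 V/m

qE = qvB ⇒ E = vB = (3.34×10^4)(0.879) = 2.94×10^4 V/m.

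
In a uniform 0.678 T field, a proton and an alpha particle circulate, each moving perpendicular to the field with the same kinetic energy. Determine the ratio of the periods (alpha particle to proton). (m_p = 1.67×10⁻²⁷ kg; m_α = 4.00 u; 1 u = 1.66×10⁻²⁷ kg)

T = 2πm/(qB) is independent of speed, so T₂/T₁ = (m₂/q₂)/(m₁/q₁).
T_{alpha particle}/T_{proton} = (6.64×10^-27/2e) / (1.67×10^-27/1e) = 1.99.

ratio ≈ 1.99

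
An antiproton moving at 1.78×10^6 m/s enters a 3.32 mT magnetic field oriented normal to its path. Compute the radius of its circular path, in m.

r ≈ 5.60 m

The magnetic force provides the centripetal force: qvB = mv²/r, so r = mv/(qB).
r = (1.67×10^-27 kg)(1.78×10^6 m/s) / [(1×1.60×10^-19 C)(3.32×10^-3 T)] = 5.60 m.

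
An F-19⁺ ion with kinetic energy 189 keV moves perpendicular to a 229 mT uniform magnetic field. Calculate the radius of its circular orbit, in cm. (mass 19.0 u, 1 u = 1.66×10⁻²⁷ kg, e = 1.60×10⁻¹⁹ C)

r ≈ 119 cm

Convert the energy: K = 189 keV = 3.02×10^-14 J.
v = √(2K/m) = √(2·3.02×10^-14/3.15×10^-26) = 1.38×10^6 m/s.
r = mv/(qB) = (3.15×10^-26)(1.38×10^6) / [(1×1.60×10^-19)(0.229)] = 1.19 m.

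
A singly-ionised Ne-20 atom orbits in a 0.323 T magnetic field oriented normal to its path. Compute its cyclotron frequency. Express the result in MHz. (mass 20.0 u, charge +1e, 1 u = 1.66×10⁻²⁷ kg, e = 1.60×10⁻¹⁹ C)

f ≈ 0.248 MHz

f = qB/(2πm) = (1×1.60×10^-19)(0.323) / [2π(3.32×10^-26)] = 2.48×10^5 Hz.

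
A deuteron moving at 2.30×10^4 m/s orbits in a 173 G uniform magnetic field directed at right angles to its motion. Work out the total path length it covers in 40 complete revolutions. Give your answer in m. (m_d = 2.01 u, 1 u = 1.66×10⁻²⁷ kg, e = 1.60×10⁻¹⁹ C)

r = mv/(qB) = 0.0277 m, so one revolution covers 2πr = 0.174 m.
In 40 revolutions: L = 40·2πr = 6.97 m.

L ≈ 6.97 m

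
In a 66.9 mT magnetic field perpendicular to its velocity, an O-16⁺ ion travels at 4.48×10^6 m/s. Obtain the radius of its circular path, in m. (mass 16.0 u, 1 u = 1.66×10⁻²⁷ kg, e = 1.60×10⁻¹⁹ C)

r ≈ 11.1 m

The magnetic force provides the centripetal force: qvB = mv²/r, so r = mv/(qB).
r = (2.66×10^-26 kg)(4.48×10^6 m/s) / [(1×1.60×10^-19 C)(0.0669 T)] = 11.1 m.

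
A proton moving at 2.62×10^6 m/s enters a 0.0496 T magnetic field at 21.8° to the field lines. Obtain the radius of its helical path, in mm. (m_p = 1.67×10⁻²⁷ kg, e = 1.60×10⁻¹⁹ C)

Only the perpendicular component v⊥ = v sin21.8° = 9.73×10^5 m/s is bent by the field.
r = m v⊥ /(qB) = (1.67×10^-27)(9.73×10^5) / [(1×1.60×10^-19)(0.0496)] = 0.205 m.

r ≈ 205 mm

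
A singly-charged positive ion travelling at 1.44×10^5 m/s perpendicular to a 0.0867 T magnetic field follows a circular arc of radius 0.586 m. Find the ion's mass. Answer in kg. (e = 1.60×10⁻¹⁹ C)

m ≈ 5.65×10^-26 kg

qvB = mv²/r ⇒ m = qBr/v.
m = (1×1.60×10^-19)(0.0867)(0.586) / (1.44×10^5) = 5.65×10^-26 kg.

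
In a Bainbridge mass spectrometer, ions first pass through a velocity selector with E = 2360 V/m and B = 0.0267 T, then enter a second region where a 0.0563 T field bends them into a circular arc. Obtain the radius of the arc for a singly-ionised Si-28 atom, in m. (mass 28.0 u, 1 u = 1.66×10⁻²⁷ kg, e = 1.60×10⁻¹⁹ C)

The selector passes v = E/B = 2360/0.0267 = 8.84×10^4 m/s.
In the deflection region, r = mv/(qB₂) = (4.65×10^-26)(8.84×10^4) / [(1×1.60×10^-19)(0.0563)] = 0.456 m.

r ≈ 0.456 m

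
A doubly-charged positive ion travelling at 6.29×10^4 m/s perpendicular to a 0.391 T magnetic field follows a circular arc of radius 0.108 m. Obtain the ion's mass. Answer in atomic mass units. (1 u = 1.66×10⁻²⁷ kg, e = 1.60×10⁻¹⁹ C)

qvB = mv²/r ⇒ m = qBr/v.
m = (2×1.60×10^-19)(0.391)(0.108) / (6.29×10^4) = 2.15×10^-25 kg = 129 u.

m ≈ 129 u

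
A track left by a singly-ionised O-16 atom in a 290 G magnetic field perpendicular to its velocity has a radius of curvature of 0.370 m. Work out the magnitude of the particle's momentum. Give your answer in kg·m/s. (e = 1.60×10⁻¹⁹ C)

Since qvB = mv²/r, the momentum p = mv = qBr.
p = (1×1.60×10^-19)(0.0290)(0.370) = 1.72×10^-21 kg·m/s.

p ≈ 1.72×10^-21 kg·m/s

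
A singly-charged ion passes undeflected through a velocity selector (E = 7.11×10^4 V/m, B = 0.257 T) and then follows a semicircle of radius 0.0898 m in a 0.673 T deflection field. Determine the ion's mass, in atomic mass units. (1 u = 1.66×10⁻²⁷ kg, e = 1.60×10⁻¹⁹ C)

m ≈ 21.1 u

v = E/B₁ = 2.77×10^5 m/s.
From r = mv/(qB₂), m = qB₂r/v = (1×1.60×10^-19)(0.673)(0.0898) / (2.77×10^5) = 3.50×10^-26 kg.
In atomic mass units: m = 3.50×10^-26 / 1.66×10^-27 = 21.1 u.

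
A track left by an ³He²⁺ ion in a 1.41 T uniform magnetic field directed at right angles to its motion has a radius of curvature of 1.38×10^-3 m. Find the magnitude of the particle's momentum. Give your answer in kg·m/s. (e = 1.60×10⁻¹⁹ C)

p ≈ 6.23×10^-22 kg·m/s

Since qvB = mv²/r, the momentum p = mv = qBr.
p = (2×1.60×10^-19)(1.41)(1.38×10^-3) = 6.23×10^-22 kg·m/s.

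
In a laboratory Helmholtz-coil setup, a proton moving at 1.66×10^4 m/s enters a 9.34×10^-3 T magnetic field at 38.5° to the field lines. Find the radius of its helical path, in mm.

r ≈ 11.5 mm

Only the perpendicular component v⊥ = v sin38.5° = 1.03×10^4 m/s is bent by the field.
r = m v⊥ /(qB) = (1.67×10^-27)(1.03×10^4) / [(1×1.60×10^-19)(9.34×10^-3)] = 0.0115 m.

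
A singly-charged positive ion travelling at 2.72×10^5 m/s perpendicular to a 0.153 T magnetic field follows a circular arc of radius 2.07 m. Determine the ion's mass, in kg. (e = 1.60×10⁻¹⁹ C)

qvB = mv²/r ⇒ m = qBr/v.
m = (1×1.60×10^-19)(0.153)(2.07) / (2.72×10^5) = 1.86×10^-25 kg.

m ≈ 1.86×10^-25 kg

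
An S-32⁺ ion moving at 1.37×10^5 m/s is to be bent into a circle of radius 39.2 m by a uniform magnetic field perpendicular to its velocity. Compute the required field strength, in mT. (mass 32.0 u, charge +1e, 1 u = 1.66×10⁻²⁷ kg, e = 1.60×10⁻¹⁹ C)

qvB = mv²/r gives B = mv/(qr).
B = (5.31×10^-26)(1.37×10^5) / [(1×1.60×10^-19)(39.2)] = 1.16×10^-3 T.

B ≈ 1.16 mT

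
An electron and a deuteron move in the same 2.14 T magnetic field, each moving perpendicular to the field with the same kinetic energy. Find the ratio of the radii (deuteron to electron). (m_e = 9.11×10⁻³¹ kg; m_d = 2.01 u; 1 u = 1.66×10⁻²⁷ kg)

ratio ≈ 60.5

r = √(2mK)/(qB) ⇒ at equal K, r ∝ √m/q.
r_{deuteron}/r_{electron} = 60.5.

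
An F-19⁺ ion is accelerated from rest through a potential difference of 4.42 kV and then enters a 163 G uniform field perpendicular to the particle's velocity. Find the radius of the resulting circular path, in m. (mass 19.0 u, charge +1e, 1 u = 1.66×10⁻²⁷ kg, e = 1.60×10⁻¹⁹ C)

The kinetic energy gained is K = qV = (1×1.60×10^-19)(4420) = 7.07×10^-16 J.
v = √(2K/m) = 2.12×10^5 m/s.
r = mv/(qB) = (3.15×10^-26)(2.12×10^5) / [(1×1.60×10^-19)(0.0163)] = 2.56 m.

r ≈ 2.56 m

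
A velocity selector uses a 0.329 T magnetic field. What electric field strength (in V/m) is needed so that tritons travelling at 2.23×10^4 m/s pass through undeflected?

qE = qvB ⇒ E = vB = (2.23×10^4)(0.329) = 7340 V/m.

E ≈ 7340 V/m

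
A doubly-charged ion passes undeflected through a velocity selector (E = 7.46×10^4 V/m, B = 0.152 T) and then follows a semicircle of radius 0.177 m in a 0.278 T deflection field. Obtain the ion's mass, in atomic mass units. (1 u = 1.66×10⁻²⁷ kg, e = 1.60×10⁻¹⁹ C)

m ≈ 19.3 u

v = E/B₁ = 4.91×10^5 m/s.
From r = mv/(qB₂), m = qB₂r/v = (2×1.60×10^-19)(0.278)(0.177) / (4.91×10^5) = 3.21×10^-26 kg.
In atomic mass units: m = 3.21×10^-26 / 1.66×10^-27 = 19.3 u.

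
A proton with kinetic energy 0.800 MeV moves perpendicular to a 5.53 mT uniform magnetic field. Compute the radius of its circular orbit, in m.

r ≈ 23.4 m

Convert the energy: K = 0.800 MeV = 1.28×10^-13 J.
v = √(2K/m) = √(2·1.28×10^-13/1.67×10^-27) = 1.24×10^7 m/s.
r = mv/(qB) = (1.67×10^-27)(1.24×10^7) / [(1×1.60×10^-19)(5.53×10^-3)] = 23.4 m.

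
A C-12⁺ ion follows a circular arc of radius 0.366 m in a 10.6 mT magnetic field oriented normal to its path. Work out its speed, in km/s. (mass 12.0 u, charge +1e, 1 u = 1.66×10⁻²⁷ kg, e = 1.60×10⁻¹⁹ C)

v ≈ 31.2 km/s

From qvB = mv²/r, v = qBr/m.
v = (1×1.60×10^-19)(0.0106)(0.366) / (1.99×10^-26) = 3.12×10^4 m/s.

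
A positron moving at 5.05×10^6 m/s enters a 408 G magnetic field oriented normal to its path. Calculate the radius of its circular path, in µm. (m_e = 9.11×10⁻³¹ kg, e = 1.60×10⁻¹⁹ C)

The magnetic force provides the centripetal force: qvB = mv²/r, so r = mv/(qB).
r = (9.11×10^-31 kg)(5.05×10^6 m/s) / [(1×1.60×10^-19 C)(0.0408 T)] = 7.05×10^-4 m.

r ≈ 705 µm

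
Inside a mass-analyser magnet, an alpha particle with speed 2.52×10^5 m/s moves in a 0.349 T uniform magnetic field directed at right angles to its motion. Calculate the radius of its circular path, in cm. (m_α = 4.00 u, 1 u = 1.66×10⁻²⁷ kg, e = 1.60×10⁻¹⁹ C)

r ≈ 1.50 cm

The magnetic force provides the centripetal force: qvB = mv²/r, so r = mv/(qB).
r = (6.64×10^-27 kg)(2.52×10^5 m/s) / [(2×1.60×10^-19 C)(0.349 T)] = 0.0150 m.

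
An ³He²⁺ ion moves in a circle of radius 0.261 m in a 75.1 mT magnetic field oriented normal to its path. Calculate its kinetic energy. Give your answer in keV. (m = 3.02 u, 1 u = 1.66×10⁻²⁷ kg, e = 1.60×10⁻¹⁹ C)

K ≈ 24.5 keV

v = qBr/m = (2×1.60×10^-19)(0.0751)(0.261) / (5.01×10^-27) = 1.25×10^6 m/s.
K = ½mv² = 0.5·(5.01×10^-27)·(1.25×10^6)² = 3.92×10^-15 J = 24.5 keV.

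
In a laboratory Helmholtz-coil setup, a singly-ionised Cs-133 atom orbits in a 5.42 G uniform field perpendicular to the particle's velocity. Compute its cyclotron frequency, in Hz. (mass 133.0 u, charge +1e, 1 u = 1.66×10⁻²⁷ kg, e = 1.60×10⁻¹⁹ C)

f = qB/(2πm) = (1×1.60×10^-19)(5.42×10^-4) / [2π(2.21×10^-25)] = 62.5 Hz.

f ≈ 62.5 Hz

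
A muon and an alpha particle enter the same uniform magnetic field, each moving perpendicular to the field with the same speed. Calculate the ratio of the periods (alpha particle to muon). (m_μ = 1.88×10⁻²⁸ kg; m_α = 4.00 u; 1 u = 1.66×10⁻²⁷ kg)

T = 2πm/(qB) is independent of speed, so T₂/T₁ = (m₂/q₂)/(m₁/q₁).
T_{alpha particle}/T_{muon} = (6.64×10^-27/2e) / (1.88×10^-28/1e) = 17.7.

ratio ≈ 17.7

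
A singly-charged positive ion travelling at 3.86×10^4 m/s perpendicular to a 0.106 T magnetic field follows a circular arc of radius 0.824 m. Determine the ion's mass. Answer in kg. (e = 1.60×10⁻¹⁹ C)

m ≈ 3.62×10^-25 kg

qvB = mv²/r ⇒ m = qBr/v.
m = (1×1.60×10^-19)(0.106)(0.824) / (3.86×10^4) = 3.62×10^-25 kg.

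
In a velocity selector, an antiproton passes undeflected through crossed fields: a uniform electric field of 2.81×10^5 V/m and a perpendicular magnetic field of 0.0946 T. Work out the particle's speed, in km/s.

v ≈ 2970 km/s

For zero net force, qE = qvB, so v = E/B.
v = (2.81×10^5) / (0.0946) = 2.97×10^6 m/s.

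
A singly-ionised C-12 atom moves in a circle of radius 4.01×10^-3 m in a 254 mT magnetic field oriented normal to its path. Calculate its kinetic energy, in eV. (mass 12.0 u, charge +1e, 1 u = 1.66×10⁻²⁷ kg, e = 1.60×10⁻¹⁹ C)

v = qBr/m = (1×1.60×10^-19)(0.254)(4.01×10^-3) / (1.99×10^-26) = 8180 m/s.
K = ½mv² = 0.5·(1.99×10^-26)·(8180)² = 6.67×10^-19 J = 4.17 eV.

K ≈ 4.17 eV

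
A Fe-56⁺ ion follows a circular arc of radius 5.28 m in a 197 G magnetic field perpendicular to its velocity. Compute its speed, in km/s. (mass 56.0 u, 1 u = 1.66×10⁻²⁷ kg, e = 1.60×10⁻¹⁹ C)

v ≈ 179 km/s

From qvB = mv²/r, v = qBr/m.
v = (1×1.60×10^-19)(0.0197)(5.28) / (9.30×10^-26) = 1.79×10^5 m/s.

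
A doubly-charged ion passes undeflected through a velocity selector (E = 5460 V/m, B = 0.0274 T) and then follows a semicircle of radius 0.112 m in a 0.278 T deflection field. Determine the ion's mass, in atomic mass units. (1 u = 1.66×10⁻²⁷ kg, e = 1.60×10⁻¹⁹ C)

m ≈ 30.1 u

v = E/B₁ = 1.99×10^5 m/s.
From r = mv/(qB₂), m = qB₂r/v = (2×1.60×10^-19)(0.278)(0.112) / (1.99×10^5) = 5.00×10^-26 kg.
In atomic mass units: m = 5.00×10^-26 / 1.66×10^-27 = 30.1 u.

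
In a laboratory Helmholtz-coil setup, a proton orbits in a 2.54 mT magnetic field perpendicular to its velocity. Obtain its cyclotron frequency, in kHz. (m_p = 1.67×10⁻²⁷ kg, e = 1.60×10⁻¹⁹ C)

f ≈ 38.7 kHz

f = qB/(2πm) = (1×1.60×10^-19)(2.54×10^-3) / [2π(1.67×10^-27)] = 3.87×10^4 Hz.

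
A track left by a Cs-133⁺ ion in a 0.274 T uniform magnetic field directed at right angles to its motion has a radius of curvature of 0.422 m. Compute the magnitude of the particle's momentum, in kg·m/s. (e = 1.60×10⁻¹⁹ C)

Since qvB = mv²/r, the momentum p = mv = qBr.
p = (1×1.60×10^-19)(0.274)(0.422) = 1.85×10^-20 kg·m/s.

p ≈ 1.85×10^-20 kg·m/s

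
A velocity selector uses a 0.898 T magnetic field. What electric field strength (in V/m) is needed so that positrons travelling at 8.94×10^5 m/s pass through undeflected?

E ≈ 8.03×10^5 V/m

qE = qvB ⇒ E = vB = (8.94×10^5)(0.898) = 8.03×10^5 V/m.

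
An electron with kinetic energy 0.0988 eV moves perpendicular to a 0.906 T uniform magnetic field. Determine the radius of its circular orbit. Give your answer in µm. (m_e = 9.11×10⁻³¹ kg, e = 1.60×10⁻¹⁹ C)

r ≈ 1.17 µm

Convert the energy: K = 0.0988 eV = 1.58×10^-20 J.
v = √(2K/m) = √(2·1.58×10^-20/9.11×10^-31) = 1.86×10^5 m/s.
r = mv/(qB) = (9.11×10^-31)(1.86×10^5) / [(1×1.60×10^-19)(0.906)] = 1.17×10^-6 m.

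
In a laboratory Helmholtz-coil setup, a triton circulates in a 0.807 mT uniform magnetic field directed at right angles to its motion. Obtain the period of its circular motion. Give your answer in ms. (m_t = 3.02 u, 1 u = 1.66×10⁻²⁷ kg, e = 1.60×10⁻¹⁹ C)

The cyclotron period is independent of speed: T = 2πm/(qB).
T = 2π(5.01×10^-27) / [(1×1.60×10^-19)(8.07×10^-4)] = 2.44×10^-4 s.

T ≈ 0.244 ms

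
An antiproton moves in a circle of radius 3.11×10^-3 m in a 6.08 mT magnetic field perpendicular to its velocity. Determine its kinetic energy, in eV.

v = qBr/m = (1×1.60×10^-19)(6.08×10^-3)(3.11×10^-3) / (1.67×10^-27) = 1810 m/s.
K = ½mv² = 0.5·(1.67×10^-27)·(1810)² = 2.74×10^-21 J = 0.0171 eV.

K ≈ 0.0171 eV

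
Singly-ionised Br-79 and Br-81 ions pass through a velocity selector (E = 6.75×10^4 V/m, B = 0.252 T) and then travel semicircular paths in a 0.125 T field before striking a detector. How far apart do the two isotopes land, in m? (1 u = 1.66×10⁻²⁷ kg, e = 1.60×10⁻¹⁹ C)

Δd ≈ 0.0889 m

Both emerge at v = E/B₁ = 2.68×10^5 m/s.
r = mv/(qB₂), so r₁ = 1.7563 m and r₂ = 1.8008 m, giving Δr = 0.0445 m.
After a semicircle each ion lands a diameter 2r from the entry slit, so the separation is 2Δr = 0.0889 m.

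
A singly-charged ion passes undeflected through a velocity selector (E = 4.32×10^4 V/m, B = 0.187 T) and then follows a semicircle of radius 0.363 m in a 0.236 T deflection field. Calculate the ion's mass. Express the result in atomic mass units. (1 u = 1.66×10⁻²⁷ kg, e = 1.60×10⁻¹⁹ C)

m ≈ 35.7 u

v = E/B₁ = 2.31×10^5 m/s.
From r = mv/(qB₂), m = qB₂r/v = (1×1.60×10^-19)(0.236)(0.363) / (2.31×10^5) = 5.93×10^-26 kg.
In atomic mass units: m = 5.93×10^-26 / 1.66×10^-27 = 35.7 u.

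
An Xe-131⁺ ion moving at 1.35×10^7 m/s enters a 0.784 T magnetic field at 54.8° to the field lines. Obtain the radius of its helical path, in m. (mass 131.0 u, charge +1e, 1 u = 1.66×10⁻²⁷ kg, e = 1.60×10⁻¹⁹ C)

Only the perpendicular component v⊥ = v sin54.8° = 1.10×10^7 m/s is bent by the field.
r = m v⊥ /(qB) = (2.17×10^-25)(1.10×10^7) / [(1×1.60×10^-19)(0.784)] = 19.1 m.

r ≈ 19.1 m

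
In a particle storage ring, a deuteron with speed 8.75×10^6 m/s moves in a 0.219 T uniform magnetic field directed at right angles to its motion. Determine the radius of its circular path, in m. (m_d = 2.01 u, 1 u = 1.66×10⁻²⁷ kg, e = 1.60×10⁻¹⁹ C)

r ≈ 0.833 m

The magnetic force provides the centripetal force: qvB = mv²/r, so r = mv/(qB).
r = (3.34×10^-27 kg)(8.75×10^6 m/s) / [(1×1.60×10^-19 C)(0.219 T)] = 0.833 m.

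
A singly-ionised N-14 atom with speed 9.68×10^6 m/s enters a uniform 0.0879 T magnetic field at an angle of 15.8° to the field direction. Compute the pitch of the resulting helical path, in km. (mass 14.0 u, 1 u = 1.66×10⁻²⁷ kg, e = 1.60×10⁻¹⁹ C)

The velocity component along B is v∥ = v cos15.8° = 9.31×10^6 m/s.
The cyclotron period T = 2πm/(qB) = 1.04×10^-5 s is set by m, q, B alone.
Pitch = v∥·T = (9.31×10^6)(1.04×10^-5) = 96.7 m.

pitch ≈ 0.0967 km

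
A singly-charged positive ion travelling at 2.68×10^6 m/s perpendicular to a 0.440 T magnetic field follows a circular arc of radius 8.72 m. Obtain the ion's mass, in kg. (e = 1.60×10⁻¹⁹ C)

m ≈ 2.29×10^-25 kg

qvB = mv²/r ⇒ m = qBr/v.
m = (1×1.60×10^-19)(0.440)(8.72) / (2.68×10^6) = 2.29×10^-25 kg.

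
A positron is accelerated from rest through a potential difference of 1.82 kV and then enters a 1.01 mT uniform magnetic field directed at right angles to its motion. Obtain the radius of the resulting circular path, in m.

r ≈ 0.143 m

The kinetic energy gained is K = qV = (1×1.60×10^-19)(1820) = 2.91×10^-16 J.
v = √(2K/m) = 2.53×10^7 m/s.
r = mv/(qB) = (9.11×10^-31)(2.53×10^7) / [(1×1.60×10^-19)(1.01×10^-3)] = 0.143 m.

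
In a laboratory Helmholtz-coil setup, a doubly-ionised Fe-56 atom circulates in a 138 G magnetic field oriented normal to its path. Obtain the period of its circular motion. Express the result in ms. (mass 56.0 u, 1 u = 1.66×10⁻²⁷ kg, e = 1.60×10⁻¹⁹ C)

T ≈ 0.132 ms

The cyclotron period is independent of speed: T = 2πm/(qB).
T = 2π(9.30×10^-26) / [(2×1.60×10^-19)(0.0138)] = 1.32×10^-4 s.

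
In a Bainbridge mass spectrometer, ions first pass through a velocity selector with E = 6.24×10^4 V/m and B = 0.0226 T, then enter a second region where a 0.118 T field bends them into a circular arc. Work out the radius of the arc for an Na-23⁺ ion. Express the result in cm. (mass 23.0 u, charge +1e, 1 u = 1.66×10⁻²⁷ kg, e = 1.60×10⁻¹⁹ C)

r ≈ 558 cm

The selector passes v = E/B = 6.24×10^4/0.0226 = 2.76×10^6 m/s.
In the deflection region, r = mv/(qB₂) = (3.82×10^-26)(2.76×10^6) / [(1×1.60×10^-19)(0.118)] = 5.58 m.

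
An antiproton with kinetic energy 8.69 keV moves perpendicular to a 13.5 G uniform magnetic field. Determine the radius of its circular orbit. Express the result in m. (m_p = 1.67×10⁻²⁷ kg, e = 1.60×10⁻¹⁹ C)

Convert the energy: K = 8.69 keV = 1.39×10^-15 J.
v = √(2K/m) = √(2·1.39×10^-15/1.67×10^-27) = 1.29×10^6 m/s.
r = mv/(qB) = (1.67×10^-27)(1.29×10^6) / [(1×1.60×10^-19)(1.35×10^-3)] = 9.98 m.

r ≈ 9.98 m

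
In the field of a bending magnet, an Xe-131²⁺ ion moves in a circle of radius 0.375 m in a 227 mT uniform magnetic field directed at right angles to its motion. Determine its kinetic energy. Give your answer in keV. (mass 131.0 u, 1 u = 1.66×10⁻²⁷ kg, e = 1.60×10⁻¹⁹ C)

K ≈ 10.7 keV

v = qBr/m = (2×1.60×10^-19)(0.227)(0.375) / (2.17×10^-25) = 1.25×10^5 m/s.
K = ½mv² = 0.5·(2.17×10^-25)·(1.25×10^5)² = 1.71×10^-15 J = 10.7 keV.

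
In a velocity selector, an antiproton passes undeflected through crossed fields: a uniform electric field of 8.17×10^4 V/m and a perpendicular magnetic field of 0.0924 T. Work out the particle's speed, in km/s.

For zero net force, qE = qvB, so v = E/B.
v = (8.17×10^4) / (0.0924) = 8.84×10^5 m/s.

v ≈ 884 km/s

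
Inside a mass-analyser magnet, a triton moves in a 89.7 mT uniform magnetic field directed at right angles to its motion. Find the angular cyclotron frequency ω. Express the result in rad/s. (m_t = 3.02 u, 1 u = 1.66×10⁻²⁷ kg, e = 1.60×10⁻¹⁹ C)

ω ≈ 2.86×10^6 rad/s

ω = qB/m = (1×1.60×10^-19)(0.0897) / (5.01×10^-27) = 2.86×10^6 rad/s.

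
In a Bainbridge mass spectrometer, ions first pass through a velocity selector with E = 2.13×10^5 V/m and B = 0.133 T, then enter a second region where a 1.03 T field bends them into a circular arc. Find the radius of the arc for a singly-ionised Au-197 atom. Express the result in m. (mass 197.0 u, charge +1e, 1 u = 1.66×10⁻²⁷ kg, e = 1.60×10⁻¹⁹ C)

r ≈ 3.18 m

The selector passes v = E/B = 2.13×10^5/0.133 = 1.60×10^6 m/s.
In the deflection region, r = mv/(qB₂) = (3.27×10^-25)(1.60×10^6) / [(1×1.60×10^-19)(1.03)] = 3.18 m.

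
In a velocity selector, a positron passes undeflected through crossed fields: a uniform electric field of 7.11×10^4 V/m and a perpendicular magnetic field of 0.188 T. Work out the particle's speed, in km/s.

v ≈ 378 km/s

For zero net force, qE = qvB, so v = E/B.
v = (7.11×10^4) / (0.188) = 3.78×10^5 m/s.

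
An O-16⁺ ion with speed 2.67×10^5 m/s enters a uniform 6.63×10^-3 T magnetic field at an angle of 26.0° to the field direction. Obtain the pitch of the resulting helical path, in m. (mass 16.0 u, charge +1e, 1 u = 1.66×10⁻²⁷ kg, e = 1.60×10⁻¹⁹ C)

pitch ≈ 37.8 m

The velocity component along B is v∥ = v cos26.0° = 2.40×10^5 m/s.
The cyclotron period T = 2πm/(qB) = 1.57×10^-4 s is set by m, q, B alone.
Pitch = v∥·T = (2.40×10^5)(1.57×10^-4) = 37.8 m.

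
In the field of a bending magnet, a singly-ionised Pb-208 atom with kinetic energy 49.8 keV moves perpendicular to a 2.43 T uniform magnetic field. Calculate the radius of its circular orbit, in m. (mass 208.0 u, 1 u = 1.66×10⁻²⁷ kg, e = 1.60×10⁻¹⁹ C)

Convert the energy: K = 49.8 keV = 7.97×10^-15 J.
v = √(2K/m) = √(2·7.97×10^-15/3.45×10^-25) = 2.15×10^5 m/s.
r = mv/(qB) = (3.45×10^-25)(2.15×10^5) / [(1×1.60×10^-19)(2.43)] = 0.191 m.

r ≈ 0.191 m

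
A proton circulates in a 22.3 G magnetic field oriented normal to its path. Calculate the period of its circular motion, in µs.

T ≈ 29.4 µs

The cyclotron period is independent of speed: T = 2πm/(qB).
T = 2π(1.67×10^-27) / [(1×1.60×10^-19)(2.23×10^-3)] = 2.94×10^-5 s.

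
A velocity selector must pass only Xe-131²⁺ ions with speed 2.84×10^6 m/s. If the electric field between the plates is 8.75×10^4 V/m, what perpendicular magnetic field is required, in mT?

qE = qvB ⇒ B = E/v = (8.75×10^4) / (2.84×10^6) = 0.0308 T.

B ≈ 30.8 mT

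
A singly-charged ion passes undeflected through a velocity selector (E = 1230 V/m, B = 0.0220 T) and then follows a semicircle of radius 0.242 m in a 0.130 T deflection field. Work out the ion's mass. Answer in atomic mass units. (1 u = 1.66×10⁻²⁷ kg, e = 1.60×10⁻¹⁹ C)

m ≈ 54.2 u

v = E/B₁ = 5.59×10^4 m/s.
From r = mv/(qB₂), m = qB₂r/v = (1×1.60×10^-19)(0.130)(0.242) / (5.59×10^4) = 9.00×10^-26 kg.
In atomic mass units: m = 9.00×10^-26 / 1.66×10^-27 = 54.2 u.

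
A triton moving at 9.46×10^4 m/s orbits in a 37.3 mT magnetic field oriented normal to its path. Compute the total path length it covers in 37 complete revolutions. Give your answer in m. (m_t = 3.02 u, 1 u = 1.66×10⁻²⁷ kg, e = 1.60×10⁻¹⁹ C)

r = mv/(qB) = 0.0795 m, so one revolution covers 2πr = 0.499 m.
In 37 revolutions: L = 37·2πr = 18.5 m.

L ≈ 18.5 m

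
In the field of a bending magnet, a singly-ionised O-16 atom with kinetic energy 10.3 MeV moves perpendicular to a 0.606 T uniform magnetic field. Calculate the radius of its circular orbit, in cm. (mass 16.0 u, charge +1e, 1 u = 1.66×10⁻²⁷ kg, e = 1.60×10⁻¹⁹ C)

r ≈ 305 cm

Convert the energy: K = 10.3 MeV = 1.65×10^-12 J.
v = √(2K/m) = √(2·1.65×10^-12/2.66×10^-26) = 1.11×10^7 m/s.
r = mv/(qB) = (2.66×10^-26)(1.11×10^7) / [(1×1.60×10^-19)(0.606)] = 3.05 m.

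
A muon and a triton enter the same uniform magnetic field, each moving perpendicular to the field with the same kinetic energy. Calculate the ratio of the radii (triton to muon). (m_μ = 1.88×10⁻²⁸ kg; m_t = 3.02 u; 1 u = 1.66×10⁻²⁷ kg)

ratio ≈ 5.16

r = √(2mK)/(qB) ⇒ at equal K, r ∝ √m/q.
r_{triton}/r_{muon} = 5.16.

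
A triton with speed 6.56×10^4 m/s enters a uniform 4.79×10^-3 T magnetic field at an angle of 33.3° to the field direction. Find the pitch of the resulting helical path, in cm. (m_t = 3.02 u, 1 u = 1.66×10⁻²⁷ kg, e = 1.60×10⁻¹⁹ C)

pitch ≈ 225 cm

The velocity component along B is v∥ = v cos33.3° = 5.48×10^4 m/s.
The cyclotron period T = 2πm/(qB) = 4.11×10^-5 s is set by m, q, B alone.
Pitch = v∥·T = (5.48×10^4)(4.11×10^-5) = 2.25 m.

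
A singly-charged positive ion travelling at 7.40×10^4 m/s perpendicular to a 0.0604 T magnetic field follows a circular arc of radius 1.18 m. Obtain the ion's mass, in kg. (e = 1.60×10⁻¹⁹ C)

m ≈ 1.54×10^-25 kg

qvB = mv²/r ⇒ m = qBr/v.
m = (1×1.60×10^-19)(0.0604)(1.18) / (7.40×10^4) = 1.54×10^-25 kg.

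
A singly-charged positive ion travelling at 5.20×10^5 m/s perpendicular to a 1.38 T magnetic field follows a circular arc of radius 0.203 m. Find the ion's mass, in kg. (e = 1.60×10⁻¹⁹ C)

m ≈ 8.62×10^-26 kg

qvB = mv²/r ⇒ m = qBr/v.
m = (1×1.60×10^-19)(1.38)(0.203) / (5.20×10^5) = 8.62×10^-26 kg.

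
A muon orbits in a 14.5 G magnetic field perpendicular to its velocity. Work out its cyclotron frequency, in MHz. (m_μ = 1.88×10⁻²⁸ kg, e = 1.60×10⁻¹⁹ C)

f ≈ 0.196 MHz

f = qB/(2πm) = (1×1.60×10^-19)(1.45×10^-3) / [2π(1.88×10^-28)] = 1.96×10^5 Hz.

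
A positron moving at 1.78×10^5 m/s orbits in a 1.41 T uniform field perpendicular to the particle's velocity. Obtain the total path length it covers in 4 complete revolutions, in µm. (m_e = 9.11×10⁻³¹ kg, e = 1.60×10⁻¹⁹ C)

r = mv/(qB) = 7.19×10^-7 m, so one revolution covers 2πr = 4.52×10^-6 m.
In 4 revolutions: L = 4·2πr = 1.81×10^-5 m.

L ≈ 18.1 µm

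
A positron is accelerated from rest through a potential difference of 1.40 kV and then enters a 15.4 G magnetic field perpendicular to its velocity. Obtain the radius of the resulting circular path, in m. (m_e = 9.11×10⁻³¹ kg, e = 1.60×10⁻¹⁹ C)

The kinetic energy gained is K = qV = (1×1.60×10^-19)(1400) = 2.24×10^-16 J.
v = √(2K/m) = 2.22×10^7 m/s.
r = mv/(qB) = (9.11×10^-31)(2.22×10^7) / [(1×1.60×10^-19)(1.54×10^-3)] = 0.0820 m.

r ≈ 0.0820 m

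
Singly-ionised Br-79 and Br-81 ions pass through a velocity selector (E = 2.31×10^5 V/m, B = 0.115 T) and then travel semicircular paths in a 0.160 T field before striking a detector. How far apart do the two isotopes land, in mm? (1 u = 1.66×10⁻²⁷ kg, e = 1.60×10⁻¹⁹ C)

Δd ≈ 521 mm

Both emerge at v = E/B₁ = 2.01×10^6 m/s.
r = mv/(qB₂), so r₁ = 10.290 m and r₂ = 10.550 m, giving Δr = 0.261 m.
After a semicircle each ion lands a diameter 2r from the entry slit, so the separation is 2Δr = 0.521 m.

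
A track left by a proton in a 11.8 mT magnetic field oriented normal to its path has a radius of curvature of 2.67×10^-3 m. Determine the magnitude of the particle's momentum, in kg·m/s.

p ≈ 5.04×10^-24 kg·m/s

Since qvB = mv²/r, the momentum p = mv = qBr.
p = (1×1.60×10^-19)(0.0118)(2.67×10^-3) = 5.04×10^-24 kg·m/s.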